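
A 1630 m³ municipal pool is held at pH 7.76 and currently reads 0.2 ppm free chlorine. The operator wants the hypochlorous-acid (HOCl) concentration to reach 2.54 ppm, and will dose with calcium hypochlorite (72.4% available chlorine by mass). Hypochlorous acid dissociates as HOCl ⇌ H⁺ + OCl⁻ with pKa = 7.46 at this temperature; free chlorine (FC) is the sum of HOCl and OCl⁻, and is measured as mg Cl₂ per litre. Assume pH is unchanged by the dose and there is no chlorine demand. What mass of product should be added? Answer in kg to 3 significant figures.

16.7 kg

Volume: 1630 m³ = 1,630,000 L.
[OCl⁻]/[HOCl] = 10^(pH − pKa) = 10^(7.76 − 7.46) = 1.995; fraction as HOCl = 1/(1 + 1.995) = 0.3339.
Free chlorine required for 2.54 ppm HOCl: 2.54 / 0.3339 = 7.608 ppm.
FC to add: 7.608 − 0.2 = 7.408 mg/L as Cl₂.
Cl₂ equivalent: 7.408 mg/L × 1,630,000 L = 12,070 g.
Product at 72.4% available Cl: 12,070 / 0.724 = 16,680 g.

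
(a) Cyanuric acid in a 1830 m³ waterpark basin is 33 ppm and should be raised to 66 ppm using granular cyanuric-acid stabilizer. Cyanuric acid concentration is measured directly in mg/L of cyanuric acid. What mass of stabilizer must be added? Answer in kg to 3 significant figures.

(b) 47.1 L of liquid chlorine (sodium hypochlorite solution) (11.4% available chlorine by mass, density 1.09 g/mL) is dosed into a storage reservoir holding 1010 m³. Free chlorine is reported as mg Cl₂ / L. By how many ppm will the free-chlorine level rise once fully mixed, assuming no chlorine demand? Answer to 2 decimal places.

(a) 60.4 kg; (b) 5.79 ppm

(a) Volume: 1830 m³ = 1,830,000 L.
(a) CYA to add: (66 − 33) = 33 mg/L × 1,830,000 L = 60,390 g cyanuric acid.

(b) Volume: 1010 m³ = 1,010,000 L.
(b) Mass of solution: 47.1 L × 1000 mL/L × 1.09 g/mL = 51,340 g.
(b) Available chlorine delivered: 51,340 g × 0.114 = 5853 g as Cl₂.
(b) Concentration rise: 5853 g / 1,010,000 L = 5.795 mg/L = 5.79 ppm.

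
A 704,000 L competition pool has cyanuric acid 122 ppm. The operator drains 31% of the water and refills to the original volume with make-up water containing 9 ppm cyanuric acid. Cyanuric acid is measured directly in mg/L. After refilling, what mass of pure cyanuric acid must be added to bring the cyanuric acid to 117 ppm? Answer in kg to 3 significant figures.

21.1 kg

After draining 31% and refilling: 122 × 0.69 + 9 × 0.31 = 86.97 ppm.
Deficit to target: 117 − 86.97 = 30.03 mg/L.
Mass: 30.03 mg/L × 704,000 L = 21,140 g cyanuric acid.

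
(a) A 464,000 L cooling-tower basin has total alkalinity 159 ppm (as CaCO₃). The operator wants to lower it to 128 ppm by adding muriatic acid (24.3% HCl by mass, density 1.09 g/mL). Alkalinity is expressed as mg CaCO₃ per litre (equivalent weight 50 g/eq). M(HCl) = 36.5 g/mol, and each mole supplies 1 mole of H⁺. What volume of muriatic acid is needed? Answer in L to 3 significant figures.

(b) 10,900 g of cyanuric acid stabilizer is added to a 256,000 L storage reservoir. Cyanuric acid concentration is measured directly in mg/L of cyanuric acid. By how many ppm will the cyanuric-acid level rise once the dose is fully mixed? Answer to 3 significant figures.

(a) Alkalinity to neutralize: (159 − 128) = 31 mg/L as CaCO₃ × 464,000 L = 14,380 g as CaCO₃.
(a) Equivalents of H⁺ required: 14,380 ÷ 50 g/eq = 287.7 eq = 287.7 mol HCl.
(a) Mass of HCl: 287.7 × 36.5 = 10,500 g.
(a) Mass of 24.3% solution: 10,500 / 0.243 = 43,210 g.
(a) Volume: 43,210 g ÷ 1.09 g/mL = 39,640 mL.

(b) Rise: 10,900 g / 256,000 L × 1000 = 42.58 mg/L.

(a) 39.6 L; (b) 42.6 ppm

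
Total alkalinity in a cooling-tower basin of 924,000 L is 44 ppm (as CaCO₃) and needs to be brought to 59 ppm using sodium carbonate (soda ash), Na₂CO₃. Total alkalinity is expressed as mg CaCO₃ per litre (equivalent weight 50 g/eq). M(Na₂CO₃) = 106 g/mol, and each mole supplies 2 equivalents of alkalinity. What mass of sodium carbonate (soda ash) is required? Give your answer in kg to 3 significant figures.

Alkalinity to add: (59 − 44) = 15 mg/L as CaCO₃ × 924,000 L = 13,860 g as CaCO₃.
Equivalents: 13,860 g ÷ 50 g/eq = 277.2 eq.
Each mole of Na₂CO₃ supplies 2 eq, so 277.2 / 2 = 138.6 mol.
Mass: 138.6 mol × 106 g/mol = 14,690 g.

14.7 kg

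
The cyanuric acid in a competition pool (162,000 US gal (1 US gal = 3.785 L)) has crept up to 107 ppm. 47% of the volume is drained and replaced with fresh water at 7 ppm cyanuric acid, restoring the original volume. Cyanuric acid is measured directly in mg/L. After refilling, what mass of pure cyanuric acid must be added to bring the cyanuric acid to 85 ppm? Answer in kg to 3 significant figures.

Volume: 162,000 US gal × 3.785 L/gal = 613,170 L.
After draining 47% and refilling: 107 × 0.53 + 7 × 0.47 = 60 ppm.
Deficit to target: 85 − 60 = 25 mg/L.
Mass: 25 mg/L × 613,170 L = 15,330 g cyanuric acid.

15.3 kg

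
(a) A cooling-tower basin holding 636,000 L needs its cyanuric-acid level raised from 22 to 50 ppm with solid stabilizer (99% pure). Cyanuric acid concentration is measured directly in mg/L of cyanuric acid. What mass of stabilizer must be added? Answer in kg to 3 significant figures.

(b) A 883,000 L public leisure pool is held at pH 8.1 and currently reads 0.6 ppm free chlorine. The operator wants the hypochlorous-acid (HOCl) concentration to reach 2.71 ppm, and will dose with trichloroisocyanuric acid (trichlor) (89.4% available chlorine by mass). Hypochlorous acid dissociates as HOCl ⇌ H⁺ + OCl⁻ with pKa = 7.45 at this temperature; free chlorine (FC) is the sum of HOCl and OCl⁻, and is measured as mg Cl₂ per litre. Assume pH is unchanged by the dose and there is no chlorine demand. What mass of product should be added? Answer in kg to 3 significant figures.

(a) 18.0 kg; (b) 14.0 kg

(a) CYA to add: (50 − 22) = 28 mg/L × 636,000 L = 17,810 g cyanuric acid.
(a) At 99% purity: 17,810 / 0.99 = 17,990 g product.

(b) [OCl⁻]/[HOCl] = 10^(pH − pKa) = 10^(8.1 − 7.45) = 4.467; fraction as HOCl = 1/(1 + 4.467) = 0.1829.
(b) Free chlorine required for 2.71 ppm HOCl: 2.71 / 0.1829 = 14.82 ppm.
(b) FC to add: 14.82 − 0.6 = 14.22 mg/L as Cl₂.
(b) Cl₂ equivalent: 14.22 mg/L × 883,000 L = 12,550 g.
(b) Product at 89.4% available Cl: 12,550 / 0.894 = 14,040 g.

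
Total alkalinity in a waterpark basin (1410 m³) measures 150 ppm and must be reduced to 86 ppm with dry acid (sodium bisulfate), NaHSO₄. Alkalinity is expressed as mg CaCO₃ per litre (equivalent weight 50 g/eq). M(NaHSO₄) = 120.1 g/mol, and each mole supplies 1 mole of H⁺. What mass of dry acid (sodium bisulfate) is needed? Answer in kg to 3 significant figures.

217 kg

Volume: 1410 m³ = 1,410,000 L.
Alkalinity to neutralize: (150 − 86) = 64 mg/L as CaCO₃ × 1,410,000 L = 90,240 g as CaCO₃.
Equivalents of H⁺ required: 90,240 ÷ 50 g/eq = 1805 eq = 1805 mol NaHSO₄.
Mass of NaHSO₄: 1805 × 120.1 = 216,800 g.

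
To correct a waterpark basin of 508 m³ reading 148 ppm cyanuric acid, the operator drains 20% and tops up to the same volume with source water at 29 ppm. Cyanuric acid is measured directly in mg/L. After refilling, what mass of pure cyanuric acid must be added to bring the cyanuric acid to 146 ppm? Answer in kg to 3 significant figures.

11.1 kg

Volume: 508 m³ = 508,000 L.
After draining 20% and refilling: 148 × 0.80 + 29 × 0.20 = 124.2 ppm.
Deficit to target: 146 − 124.2 = 21.8 mg/L.
Mass: 21.8 mg/L × 508,000 L = 11,070 g cyanuric acid.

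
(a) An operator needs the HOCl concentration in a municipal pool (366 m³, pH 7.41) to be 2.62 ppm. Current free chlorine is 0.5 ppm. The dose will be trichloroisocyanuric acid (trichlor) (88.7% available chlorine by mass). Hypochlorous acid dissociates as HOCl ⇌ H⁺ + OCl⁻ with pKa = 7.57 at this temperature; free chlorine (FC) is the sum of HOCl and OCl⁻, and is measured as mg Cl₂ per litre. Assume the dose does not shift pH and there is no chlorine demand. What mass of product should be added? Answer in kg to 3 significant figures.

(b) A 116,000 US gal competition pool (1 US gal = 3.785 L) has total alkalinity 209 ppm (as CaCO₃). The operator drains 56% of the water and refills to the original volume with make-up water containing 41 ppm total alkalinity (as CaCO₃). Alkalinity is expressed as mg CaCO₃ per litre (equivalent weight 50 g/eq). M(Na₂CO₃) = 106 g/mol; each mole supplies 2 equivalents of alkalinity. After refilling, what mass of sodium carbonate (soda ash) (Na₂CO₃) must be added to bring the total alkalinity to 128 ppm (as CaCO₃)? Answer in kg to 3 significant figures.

(a) Volume: 366 m³ = 366,000 L.
(a) [OCl⁻]/[HOCl] = 10^(pH − pKa) = 10^(7.41 − 7.57) = 0.6918; fraction as HOCl = 1/(1 + 0.6918) = 0.5911.
(a) Free chlorine required for 2.62 ppm HOCl: 2.62 / 0.5911 = 4.433 ppm.
(a) FC to add: 4.433 − 0.5 = 3.933 mg/L as Cl₂.
(a) Cl₂ equivalent: 3.933 mg/L × 366,000 L = 1439 g.
(a) Product at 88.7% available Cl: 1439 / 0.887 = 1623 g.

(b) Volume: 116,000 US gal × 3.785 L/gal = 439,060 L.
(b) After draining 56% and refilling: 209 × 0.44 + 41 × 0.56 = 114.92 ppm.
(b) Deficit to target: 128 − 114.92 = 13.08 mg/L.
(b) As CaCO₃: 13.08 mg/L × 439,060 L = 5743 g; ÷ 50 g/eq ÷ 2 = 57.43 mol Na₂CO₃.
(b) Mass: 57.43 × 106 = 6087 g.

(a) 1.62 kg; (b) 6.09 kg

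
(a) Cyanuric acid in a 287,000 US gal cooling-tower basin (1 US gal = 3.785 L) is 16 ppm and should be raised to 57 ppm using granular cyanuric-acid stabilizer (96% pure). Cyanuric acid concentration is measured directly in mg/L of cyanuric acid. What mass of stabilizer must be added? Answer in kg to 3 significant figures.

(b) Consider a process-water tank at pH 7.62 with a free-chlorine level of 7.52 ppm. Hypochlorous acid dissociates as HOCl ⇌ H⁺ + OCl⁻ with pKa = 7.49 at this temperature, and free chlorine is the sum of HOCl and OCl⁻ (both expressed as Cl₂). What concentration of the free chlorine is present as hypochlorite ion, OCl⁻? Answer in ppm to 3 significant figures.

(a) 46.4 kg; (b) 4.32 ppm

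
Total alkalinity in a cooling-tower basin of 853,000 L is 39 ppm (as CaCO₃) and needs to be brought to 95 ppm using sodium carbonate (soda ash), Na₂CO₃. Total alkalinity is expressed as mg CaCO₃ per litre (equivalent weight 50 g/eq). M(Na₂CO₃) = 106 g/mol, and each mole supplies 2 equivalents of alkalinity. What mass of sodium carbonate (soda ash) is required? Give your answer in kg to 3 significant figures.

50.6 kg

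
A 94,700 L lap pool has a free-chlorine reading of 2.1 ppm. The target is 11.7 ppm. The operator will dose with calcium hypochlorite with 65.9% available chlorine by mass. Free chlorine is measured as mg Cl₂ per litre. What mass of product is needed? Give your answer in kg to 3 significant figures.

Chlorine deficit: 11.7 − 2.1 = 9.6 ppm = 9.6 mg/L as Cl₂.
Cl₂ equivalent needed: 9.6 mg/L × 94,700 L = 909,100 mg = 909.1 g.
Product at 65.9% available chlorine: 909.1 / 0.659 = 1380 g.

1.38 kg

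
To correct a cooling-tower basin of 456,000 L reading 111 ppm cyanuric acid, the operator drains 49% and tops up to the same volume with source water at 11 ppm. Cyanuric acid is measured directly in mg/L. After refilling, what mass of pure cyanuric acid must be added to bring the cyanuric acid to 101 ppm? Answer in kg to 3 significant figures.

After draining 49% and refilling: 111 × 0.51 + 11 × 0.49 = 62 ppm.
Deficit to target: 101 − 62 = 39 mg/L.
Mass: 39 mg/L × 456,000 L = 17,780 g cyanuric acid.

17.8 kg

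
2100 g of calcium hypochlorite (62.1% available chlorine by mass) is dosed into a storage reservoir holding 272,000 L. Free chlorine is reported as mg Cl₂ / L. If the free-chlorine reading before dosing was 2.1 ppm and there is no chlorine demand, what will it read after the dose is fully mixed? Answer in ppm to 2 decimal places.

6.89 ppm

Available chlorine delivered: 2100 g × 0.621 = 1304 g as Cl₂.
Concentration rise: 1304 g / 272,000 L = 4.794 mg/L = 4.79 ppm.
Final FC: 2.1 + 4.79 = 6.89 ppm.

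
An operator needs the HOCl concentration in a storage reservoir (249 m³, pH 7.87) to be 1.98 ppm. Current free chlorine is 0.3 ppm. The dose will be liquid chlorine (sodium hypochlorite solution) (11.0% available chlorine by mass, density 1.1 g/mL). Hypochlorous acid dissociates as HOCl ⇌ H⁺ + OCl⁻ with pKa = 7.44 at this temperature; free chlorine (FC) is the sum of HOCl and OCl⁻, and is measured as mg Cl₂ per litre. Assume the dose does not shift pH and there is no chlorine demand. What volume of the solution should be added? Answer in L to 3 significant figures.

Volume: 249 m³ = 249,000 L.
[OCl⁻]/[HOCl] = 10^(pH − pKa) = 10^(7.87 − 7.44) = 2.692; fraction as HOCl = 1/(1 + 2.692) = 0.2709.
Free chlorine required for 1.98 ppm HOCl: 1.98 / 0.2709 = 7.309 ppm.
FC to add: 7.309 − 0.3 = 7.009 mg/L as Cl₂.
Cl₂ equivalent: 7.009 mg/L × 249,000 L = 1745 g.
Product at 11.0% available Cl: 1745 / 0.11 = 15,870 g.
Volume: 15,870 g ÷ 1.1 g/mL = 14,420 mL.

14.4 L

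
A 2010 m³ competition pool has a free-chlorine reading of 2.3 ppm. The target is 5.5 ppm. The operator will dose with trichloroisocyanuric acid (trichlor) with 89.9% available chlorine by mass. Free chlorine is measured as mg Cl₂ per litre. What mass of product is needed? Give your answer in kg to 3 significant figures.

7.15 kg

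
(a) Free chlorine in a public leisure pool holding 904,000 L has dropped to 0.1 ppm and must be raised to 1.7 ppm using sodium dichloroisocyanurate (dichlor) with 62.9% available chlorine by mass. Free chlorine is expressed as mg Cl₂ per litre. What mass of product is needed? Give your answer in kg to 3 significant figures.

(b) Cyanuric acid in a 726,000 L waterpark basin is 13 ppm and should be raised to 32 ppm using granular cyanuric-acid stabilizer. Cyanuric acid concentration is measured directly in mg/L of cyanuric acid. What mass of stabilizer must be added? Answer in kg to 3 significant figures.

(a) Chlorine deficit: 1.7 − 0.1 = 1.6 ppm = 1.6 mg/L as Cl₂.
(a) Cl₂ equivalent needed: 1.6 mg/L × 904,000 L = 1,446,000 mg = 1446 g.
(a) Product at 62.9% available chlorine: 1446 / 0.629 = 2300 g.

(b) CYA to add: (32 − 13) = 19 mg/L × 726,000 L = 13,790 g cyanuric acid.

(a) 2.30 kg; (b) 13.8 kg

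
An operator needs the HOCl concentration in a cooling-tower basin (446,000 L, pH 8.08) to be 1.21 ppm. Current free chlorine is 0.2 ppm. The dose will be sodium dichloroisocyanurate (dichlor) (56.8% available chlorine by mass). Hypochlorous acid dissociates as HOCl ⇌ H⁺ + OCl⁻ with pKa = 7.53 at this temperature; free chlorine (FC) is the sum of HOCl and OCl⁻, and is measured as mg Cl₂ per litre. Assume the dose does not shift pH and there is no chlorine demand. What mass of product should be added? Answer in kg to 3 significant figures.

4.16 kg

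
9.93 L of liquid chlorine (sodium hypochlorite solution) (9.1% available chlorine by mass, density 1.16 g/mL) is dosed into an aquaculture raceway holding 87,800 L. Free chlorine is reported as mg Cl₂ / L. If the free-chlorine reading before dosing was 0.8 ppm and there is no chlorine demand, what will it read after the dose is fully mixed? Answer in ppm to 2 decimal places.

Mass of solution: 9.93 L × 1000 mL/L × 1.16 g/mL = 11,520 g.
Available chlorine delivered: 11,520 g × 0.091 = 1048 g as Cl₂.
Concentration rise: 1048 g / 87,800 L = 11.94 mg/L = 11.94 ppm.
Final FC: 0.8 + 11.94 = 12.74 ppm.

12.74 ppm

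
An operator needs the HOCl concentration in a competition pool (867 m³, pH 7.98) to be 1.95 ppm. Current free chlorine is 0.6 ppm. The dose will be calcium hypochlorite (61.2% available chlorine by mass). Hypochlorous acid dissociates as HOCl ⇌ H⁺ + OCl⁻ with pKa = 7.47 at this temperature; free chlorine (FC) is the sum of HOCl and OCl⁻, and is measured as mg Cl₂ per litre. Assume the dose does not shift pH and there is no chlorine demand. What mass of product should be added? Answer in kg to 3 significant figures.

Volume: 867 m³ = 867,000 L.
[OCl⁻]/[HOCl] = 10^(pH − pKa) = 10^(7.98 − 7.47) = 3.236; fraction as HOCl = 1/(1 + 3.236) = 0.2361.
Free chlorine required for 1.95 ppm HOCl: 1.95 / 0.2361 = 8.26 ppm.
FC to add: 8.26 − 0.6 = 7.66 mg/L as Cl₂.
Cl₂ equivalent: 7.66 mg/L × 867,000 L = 6641 g.
Product at 61.2% available Cl: 6641 / 0.612 = 10,850 g.

10.9 kg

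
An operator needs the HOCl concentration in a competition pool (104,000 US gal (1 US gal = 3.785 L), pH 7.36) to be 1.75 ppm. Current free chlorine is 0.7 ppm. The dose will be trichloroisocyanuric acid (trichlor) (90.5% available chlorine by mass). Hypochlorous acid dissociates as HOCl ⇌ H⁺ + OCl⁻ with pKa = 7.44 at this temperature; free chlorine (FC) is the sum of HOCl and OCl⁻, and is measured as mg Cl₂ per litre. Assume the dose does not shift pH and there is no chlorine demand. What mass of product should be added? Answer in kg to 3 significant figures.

Volume: 104,000 US gal × 3.785 L/gal = 393,640 L.
[OCl⁻]/[HOCl] = 10^(pH − pKa) = 10^(7.36 − 7.44) = 0.8318; fraction as HOCl = 1/(1 + 0.8318) = 0.5459.
Free chlorine required for 1.75 ppm HOCl: 1.75 / 0.5459 = 3.206 ppm.
FC to add: 3.206 − 0.7 = 2.506 mg/L as Cl₂.
Cl₂ equivalent: 2.506 mg/L × 393,640 L = 986.3 g.
Product at 90.5% available Cl: 986.3 / 0.905 = 1090 g.

1.09 kg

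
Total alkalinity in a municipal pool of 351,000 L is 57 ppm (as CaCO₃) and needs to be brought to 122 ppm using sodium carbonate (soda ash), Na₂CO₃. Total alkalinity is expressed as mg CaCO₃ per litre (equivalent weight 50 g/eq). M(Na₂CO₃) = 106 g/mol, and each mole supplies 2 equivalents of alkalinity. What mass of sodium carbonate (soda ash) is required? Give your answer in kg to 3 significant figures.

24.2 kg

Alkalinity to add: (122 − 57) = 65 mg/L as CaCO₃ × 351,000 L = 22,820 g as CaCO₃.
Equivalents: 22,820 g ÷ 50 g/eq = 456.3 eq.
Each mole of Na₂CO₃ supplies 2 eq, so 456.3 / 2 = 228.2 mol.
Mass: 228.2 mol × 106 g/mol = 24,180 g.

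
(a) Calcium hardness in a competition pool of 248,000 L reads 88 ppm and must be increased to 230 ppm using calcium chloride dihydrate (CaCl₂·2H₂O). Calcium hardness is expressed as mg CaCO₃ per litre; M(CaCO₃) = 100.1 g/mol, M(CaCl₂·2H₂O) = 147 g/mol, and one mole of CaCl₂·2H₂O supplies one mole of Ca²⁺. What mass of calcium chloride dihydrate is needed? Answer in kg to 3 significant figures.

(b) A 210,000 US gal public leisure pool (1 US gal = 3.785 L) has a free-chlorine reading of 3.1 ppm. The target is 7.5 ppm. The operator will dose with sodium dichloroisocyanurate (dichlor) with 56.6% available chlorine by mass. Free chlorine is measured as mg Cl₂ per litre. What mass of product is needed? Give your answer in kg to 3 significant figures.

(a) Hardness to add: (230 − 88) = 142 mg/L as CaCO₃ × 248,000 L = 35,220 g as CaCO₃.
(a) Moles of Ca²⁺ (1 mol Ca²⁺ ≡ 1 mol CaCO₃): 35,220 / 100.1 g/mol = 351.8 mol.
(a) Mass of CaCl₂·2H₂O: 351.8 × 147 = 51,720 g.

(b) Volume: 210,000 US gal × 3.785 L/gal = 794,850 L.
(b) Chlorine deficit: 7.5 − 3.1 = 4.4 ppm = 4.4 mg/L as Cl₂.
(b) Cl₂ equivalent needed: 4.4 mg/L × 794,850 L = 3,497,000 mg = 3497 g.
(b) Product at 56.6% available chlorine: 3497 / 0.566 = 6179 g.

(a) 51.7 kg; (b) 6.18 kg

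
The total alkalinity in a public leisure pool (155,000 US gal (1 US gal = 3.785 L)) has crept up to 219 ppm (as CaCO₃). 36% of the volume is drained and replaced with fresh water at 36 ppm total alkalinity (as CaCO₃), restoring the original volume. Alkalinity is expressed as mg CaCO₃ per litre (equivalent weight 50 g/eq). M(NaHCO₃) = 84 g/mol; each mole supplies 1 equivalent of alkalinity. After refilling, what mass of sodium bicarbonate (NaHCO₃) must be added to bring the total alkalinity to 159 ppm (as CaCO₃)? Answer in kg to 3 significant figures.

5.80 kg

Volume: 155,000 US gal × 3.785 L/gal = 586,675 L.
After draining 36% and refilling: 219 × 0.64 + 36 × 0.36 = 153.12 ppm.
Deficit to target: 159 − 153.12 = 5.88 mg/L.
As CaCO₃: 5.88 mg/L × 586,675 L = 3450 g; ÷ 50 g/eq ÷ 1 = 68.99 mol NaHCO₃.
Mass: 68.99 × 84 = 5795 g.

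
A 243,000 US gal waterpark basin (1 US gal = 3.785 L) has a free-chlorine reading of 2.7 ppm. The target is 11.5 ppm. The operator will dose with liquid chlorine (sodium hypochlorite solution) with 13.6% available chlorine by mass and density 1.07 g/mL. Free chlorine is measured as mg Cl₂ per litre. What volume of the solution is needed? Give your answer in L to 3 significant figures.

55.6 L

Volume: 243,000 US gal × 3.785 L/gal = 919,755 L.
Chlorine deficit: 11.5 − 2.7 = 8.8 ppm = 8.8 mg/L as Cl₂.
Cl₂ equivalent needed: 8.8 mg/L × 919,755 L = 8,094,000 mg = 8094 g.
Product at 13.6% available chlorine: 8094 / 0.136 = 59,510 g.
Volume at density 1.07 g/mL: 59,510 g ÷ 1.07 g/mL = 55,620 mL.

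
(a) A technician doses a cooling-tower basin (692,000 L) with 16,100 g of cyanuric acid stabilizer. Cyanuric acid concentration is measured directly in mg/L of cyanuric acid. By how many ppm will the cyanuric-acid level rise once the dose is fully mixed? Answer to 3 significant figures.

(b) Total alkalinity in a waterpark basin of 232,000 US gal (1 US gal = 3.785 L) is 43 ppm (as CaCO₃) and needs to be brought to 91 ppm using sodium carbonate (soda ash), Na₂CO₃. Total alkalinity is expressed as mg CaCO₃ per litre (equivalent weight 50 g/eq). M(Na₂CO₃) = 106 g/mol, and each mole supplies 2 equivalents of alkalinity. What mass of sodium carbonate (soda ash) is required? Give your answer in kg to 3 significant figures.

(a) 23.3 ppm; (b) 44.7 kg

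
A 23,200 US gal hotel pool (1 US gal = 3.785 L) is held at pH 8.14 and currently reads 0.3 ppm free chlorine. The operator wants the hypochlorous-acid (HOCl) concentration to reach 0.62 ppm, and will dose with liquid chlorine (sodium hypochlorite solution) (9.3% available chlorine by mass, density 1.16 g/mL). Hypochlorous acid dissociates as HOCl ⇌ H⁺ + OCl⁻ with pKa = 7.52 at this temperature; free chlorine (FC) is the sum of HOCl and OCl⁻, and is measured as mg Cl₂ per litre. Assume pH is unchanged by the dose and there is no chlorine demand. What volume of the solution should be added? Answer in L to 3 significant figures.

2.36 L

Volume: 23,200 US gal × 3.785 L/gal = 87,812 L.
[OCl⁻]/[HOCl] = 10^(pH − pKa) = 10^(8.14 − 7.52) = 4.169; fraction as HOCl = 1/(1 + 4.169) = 0.1935.
Free chlorine required for 0.62 ppm HOCl: 0.62 / 0.1935 = 3.205 ppm.
FC to add: 3.205 − 0.3 = 2.905 mg/L as Cl₂.
Cl₂ equivalent: 2.905 mg/L × 87,812 L = 255.1 g.
Product at 9.3% available Cl: 255.1 / 0.093 = 2743 g.
Volume: 2743 g ÷ 1.16 g/mL = 2364 mL.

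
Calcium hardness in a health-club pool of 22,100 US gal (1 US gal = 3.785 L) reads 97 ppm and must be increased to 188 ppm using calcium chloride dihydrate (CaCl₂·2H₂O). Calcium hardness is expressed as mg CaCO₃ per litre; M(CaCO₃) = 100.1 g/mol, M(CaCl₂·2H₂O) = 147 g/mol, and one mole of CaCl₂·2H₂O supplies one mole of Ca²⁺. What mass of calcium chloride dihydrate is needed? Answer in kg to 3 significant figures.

11.2 kg

Volume: 22,100 US gal × 3.785 L/gal = 83,648 L.
Hardness to add: (188 − 97) = 91 mg/L as CaCO₃ × 83,648 L = 7612 g as CaCO₃.
Moles of Ca²⁺ (1 mol Ca²⁺ ≡ 1 mol CaCO₃): 7612 / 100.1 g/mol = 76.04 mol.
Mass of CaCl₂·2H₂O: 76.04 × 147 = 11,180 g.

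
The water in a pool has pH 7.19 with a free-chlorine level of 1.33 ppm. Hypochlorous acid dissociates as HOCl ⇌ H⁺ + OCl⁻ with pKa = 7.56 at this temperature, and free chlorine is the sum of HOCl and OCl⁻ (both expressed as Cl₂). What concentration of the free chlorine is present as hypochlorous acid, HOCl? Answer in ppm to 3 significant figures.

0.932 ppm

[OCl⁻]/[HOCl] = 10^(pH − pKa) = 10^(7.19 − 7.56) = 10^-0.37 = 0.4266.
Fraction as HOCl = 1 / (1 + 0.4266) = 0.701.
HOCl = 0.701 × 1.33 ppm = 0.9323 ppm.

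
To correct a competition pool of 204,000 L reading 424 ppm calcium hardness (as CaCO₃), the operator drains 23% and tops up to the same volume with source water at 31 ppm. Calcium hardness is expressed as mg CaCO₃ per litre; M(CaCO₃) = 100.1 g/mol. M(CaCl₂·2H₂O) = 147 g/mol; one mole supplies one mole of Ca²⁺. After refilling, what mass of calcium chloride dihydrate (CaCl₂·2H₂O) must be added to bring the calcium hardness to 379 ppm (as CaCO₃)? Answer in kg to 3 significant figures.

13.6 kg

After draining 23% and refilling: 424 × 0.77 + 31 × 0.23 = 333.61 ppm.
Deficit to target: 379 − 333.61 = 45.39 mg/L.
As CaCO₃: 45.39 mg/L × 204,000 L = 9260 g; ÷ 100.1 = 92.5 mol Ca²⁺.
Mass: 92.5 × 147 = 13,600 g.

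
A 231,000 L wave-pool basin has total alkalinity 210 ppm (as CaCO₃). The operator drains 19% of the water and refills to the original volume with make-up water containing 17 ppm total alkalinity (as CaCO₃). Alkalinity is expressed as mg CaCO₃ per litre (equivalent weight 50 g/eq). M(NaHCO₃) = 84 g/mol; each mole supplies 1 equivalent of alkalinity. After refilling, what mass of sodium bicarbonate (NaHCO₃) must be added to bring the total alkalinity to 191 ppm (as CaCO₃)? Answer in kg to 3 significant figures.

6.86 kg

After draining 19% and refilling: 210 × 0.81 + 17 × 0.19 = 173.33 ppm.
Deficit to target: 191 − 173.33 = 17.67 mg/L.
As CaCO₃: 17.67 mg/L × 231,000 L = 4082 g; ÷ 50 g/eq ÷ 1 = 81.64 mol NaHCO₃.
Mass: 81.64 × 84 = 6857 g.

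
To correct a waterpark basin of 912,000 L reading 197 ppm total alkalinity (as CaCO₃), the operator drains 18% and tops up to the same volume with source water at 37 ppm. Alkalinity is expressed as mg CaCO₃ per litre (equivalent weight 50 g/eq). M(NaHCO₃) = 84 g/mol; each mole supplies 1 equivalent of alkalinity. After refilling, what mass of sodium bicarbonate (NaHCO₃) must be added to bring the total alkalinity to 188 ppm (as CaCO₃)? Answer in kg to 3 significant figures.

After draining 18% and refilling: 197 × 0.82 + 37 × 0.18 = 168.2 ppm.
Deficit to target: 188 − 168.2 = 19.8 mg/L.
As CaCO₃: 19.8 mg/L × 912,000 L = 18,060 g; ÷ 50 g/eq ÷ 1 = 361.2 mol NaHCO₃.
Mass: 361.2 × 84 = 30,340 g.

30.3 kg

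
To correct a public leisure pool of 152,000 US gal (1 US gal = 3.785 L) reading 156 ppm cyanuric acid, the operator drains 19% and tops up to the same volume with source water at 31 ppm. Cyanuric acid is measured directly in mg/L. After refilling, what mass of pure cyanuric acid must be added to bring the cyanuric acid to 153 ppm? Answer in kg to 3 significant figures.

11.9 kg

Volume: 152,000 US gal × 3.785 L/gal = 575,320 L.
After draining 19% and refilling: 156 × 0.81 + 31 × 0.19 = 132.25 ppm.
Deficit to target: 153 − 132.25 = 20.75 mg/L.
Mass: 20.75 mg/L × 575,320 L = 11,940 g cyanuric acid.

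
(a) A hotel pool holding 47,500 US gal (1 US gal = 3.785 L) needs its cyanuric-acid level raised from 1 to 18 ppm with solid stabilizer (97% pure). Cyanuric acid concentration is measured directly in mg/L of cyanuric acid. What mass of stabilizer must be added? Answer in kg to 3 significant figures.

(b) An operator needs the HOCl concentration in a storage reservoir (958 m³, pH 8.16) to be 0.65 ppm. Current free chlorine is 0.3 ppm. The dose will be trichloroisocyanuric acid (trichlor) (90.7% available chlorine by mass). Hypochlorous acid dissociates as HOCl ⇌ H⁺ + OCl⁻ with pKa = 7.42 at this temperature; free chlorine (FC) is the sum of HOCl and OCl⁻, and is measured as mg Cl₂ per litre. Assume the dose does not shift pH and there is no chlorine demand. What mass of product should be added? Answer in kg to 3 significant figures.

(a) 3.15 kg; (b) 4.14 kg

(a) Volume: 47,500 US gal × 3.785 L/gal = 179,788 L.
(a) CYA to add: (18 − 1) = 17 mg/L × 179,788 L = 3056 g cyanuric acid.
(a) At 97% purity: 3056 / 0.97 = 3151 g product.

(b) Volume: 958 m³ = 958,000 L.
(b) [OCl⁻]/[HOCl] = 10^(pH − pKa) = 10^(8.16 − 7.42) = 5.495; fraction as HOCl = 1/(1 + 5.495) = 0.154.
(b) Free chlorine required for 0.65 ppm HOCl: 0.65 / 0.154 = 4.222 ppm.
(b) FC to add: 4.222 − 0.3 = 3.922 mg/L as Cl₂.
(b) Cl₂ equivalent: 3.922 mg/L × 958,000 L = 3757 g.
(b) Product at 90.7% available Cl: 3757 / 0.907 = 4143 g.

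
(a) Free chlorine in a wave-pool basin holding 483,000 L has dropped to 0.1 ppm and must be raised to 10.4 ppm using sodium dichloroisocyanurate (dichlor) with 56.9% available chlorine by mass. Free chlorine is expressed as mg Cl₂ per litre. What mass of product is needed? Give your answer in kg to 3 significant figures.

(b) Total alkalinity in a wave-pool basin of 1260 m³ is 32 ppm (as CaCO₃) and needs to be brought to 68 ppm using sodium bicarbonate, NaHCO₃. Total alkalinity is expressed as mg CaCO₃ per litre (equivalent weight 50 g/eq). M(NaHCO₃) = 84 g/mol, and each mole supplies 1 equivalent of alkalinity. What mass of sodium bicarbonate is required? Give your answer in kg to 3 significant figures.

(a) Chlorine deficit: 10.4 − 0.1 = 10.3 ppm = 10.3 mg/L as Cl₂.
(a) Cl₂ equivalent needed: 10.3 mg/L × 483,000 L = 4,975,000 mg = 4975 g.
(a) Product at 56.9% available chlorine: 4975 / 0.569 = 8743 g.

(b) Volume: 1260 m³ = 1,260,000 L.
(b) Alkalinity to add: (68 − 32) = 36 mg/L as CaCO₃ × 1,260,000 L = 45,360 g as CaCO₃.
(b) Equivalents: 45,360 g ÷ 50 g/eq = 907.2 eq.
(b) NaHCO₃ supplies 1 eq per mole → 907.2 mol.
(b) Mass: 907.2 mol × 84 g/mol = 76,200 g.

(a) 8.74 kg; (b) 76.2 kg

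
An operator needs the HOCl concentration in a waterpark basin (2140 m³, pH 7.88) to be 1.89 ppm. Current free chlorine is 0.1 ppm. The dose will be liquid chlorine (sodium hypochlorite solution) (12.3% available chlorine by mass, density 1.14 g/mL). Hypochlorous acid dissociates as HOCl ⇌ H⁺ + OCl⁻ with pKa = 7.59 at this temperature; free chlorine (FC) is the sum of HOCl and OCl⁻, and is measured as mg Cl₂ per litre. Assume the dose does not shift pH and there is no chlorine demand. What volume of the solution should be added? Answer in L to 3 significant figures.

Volume: 2140 m³ = 2,140,000 L.
[OCl⁻]/[HOCl] = 10^(pH − pKa) = 10^(7.88 − 7.59) = 1.95; fraction as HOCl = 1/(1 + 1.95) = 0.339.
Free chlorine required for 1.89 ppm HOCl: 1.89 / 0.339 = 5.575 ppm.
FC to add: 5.575 − 0.1 = 5.475 mg/L as Cl₂.
Cl₂ equivalent: 5.475 mg/L × 2,140,000 L = 11,720 g.
Product at 12.3% available Cl: 11,720 / 0.123 = 95,260 g.
Volume: 95,260 g ÷ 1.14 g/mL = 83,560 mL.

83.6 L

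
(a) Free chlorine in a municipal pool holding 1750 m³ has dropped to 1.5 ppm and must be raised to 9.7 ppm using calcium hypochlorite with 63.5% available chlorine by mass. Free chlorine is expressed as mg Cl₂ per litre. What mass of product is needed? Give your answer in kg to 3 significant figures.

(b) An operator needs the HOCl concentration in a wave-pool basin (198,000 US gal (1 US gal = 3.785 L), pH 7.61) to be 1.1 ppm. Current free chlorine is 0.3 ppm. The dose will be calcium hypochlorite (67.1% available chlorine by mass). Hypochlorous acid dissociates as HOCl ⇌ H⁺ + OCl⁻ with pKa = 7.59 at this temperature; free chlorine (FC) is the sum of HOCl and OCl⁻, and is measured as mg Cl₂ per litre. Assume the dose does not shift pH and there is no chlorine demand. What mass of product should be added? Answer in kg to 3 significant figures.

(a) 22.6 kg; (b) 2.18 kg

(a) Volume: 1750 m³ = 1,750,000 L.
(a) Chlorine deficit: 9.7 − 1.5 = 8.2 ppm = 8.2 mg/L as Cl₂.
(a) Cl₂ equivalent needed: 8.2 mg/L × 1,750,000 L = 14,350,000 mg = 14,350 g.
(a) Product at 63.5% available chlorine: 14,350 / 0.635 = 22,600 g.

(b) Volume: 198,000 US gal × 3.785 L/gal = 749,430 L.
(b) [OCl⁻]/[HOCl] = 10^(pH − pKa) = 10^(7.61 − 7.59) = 1.047; fraction as HOCl = 1/(1 + 1.047) = 0.4885.
(b) Free chlorine required for 1.1 ppm HOCl: 1.1 / 0.4885 = 2.252 ppm.
(b) FC to add: 2.252 − 0.3 = 1.952 mg/L as Cl₂.
(b) Cl₂ equivalent: 1.952 mg/L × 749,430 L = 1463 g.
(b) Product at 67.1% available Cl: 1463 / 0.671 = 2180 g.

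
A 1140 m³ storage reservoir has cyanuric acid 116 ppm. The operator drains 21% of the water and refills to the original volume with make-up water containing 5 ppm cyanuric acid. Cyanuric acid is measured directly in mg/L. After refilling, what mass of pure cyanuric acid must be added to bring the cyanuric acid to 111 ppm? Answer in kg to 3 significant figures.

20.9 kg

Volume: 1140 m³ = 1,140,000 L.
After draining 21% and refilling: 116 × 0.79 + 5 × 0.21 = 92.69 ppm.
Deficit to target: 111 − 92.69 = 18.31 mg/L.
Mass: 18.31 mg/L × 1,140,000 L = 20,870 g cyanuric acid.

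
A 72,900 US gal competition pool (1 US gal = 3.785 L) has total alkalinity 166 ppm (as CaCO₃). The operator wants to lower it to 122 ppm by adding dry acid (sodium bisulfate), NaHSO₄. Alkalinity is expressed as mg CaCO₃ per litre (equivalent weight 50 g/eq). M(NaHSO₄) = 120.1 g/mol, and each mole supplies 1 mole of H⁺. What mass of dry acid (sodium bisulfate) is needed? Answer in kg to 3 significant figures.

Volume: 72,900 US gal × 3.785 L/gal = 275,926 L.
Alkalinity to neutralize: (166 − 122) = 44 mg/L as CaCO₃ × 275,926 L = 12,140 g as CaCO₃.
Equivalents of H⁺ required: 12,140 ÷ 50 g/eq = 242.8 eq = 242.8 mol NaHSO₄.
Mass of NaHSO₄: 242.8 × 120.1 = 29,160 g.

29.2 kg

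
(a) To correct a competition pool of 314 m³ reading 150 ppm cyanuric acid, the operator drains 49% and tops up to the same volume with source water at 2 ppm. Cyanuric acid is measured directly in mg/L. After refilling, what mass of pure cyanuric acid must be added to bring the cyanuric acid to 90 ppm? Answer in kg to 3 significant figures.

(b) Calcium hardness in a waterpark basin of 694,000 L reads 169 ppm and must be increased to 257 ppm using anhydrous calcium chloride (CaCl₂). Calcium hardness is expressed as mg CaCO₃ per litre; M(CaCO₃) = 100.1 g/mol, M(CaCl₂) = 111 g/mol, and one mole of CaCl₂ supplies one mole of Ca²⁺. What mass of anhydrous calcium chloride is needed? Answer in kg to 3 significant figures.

(a) Volume: 314 m³ = 314,000 L.
(a) After draining 49% and refilling: 150 × 0.51 + 2 × 0.49 = 77.48 ppm.
(a) Deficit to target: 90 − 77.48 = 12.52 mg/L.
(a) Mass: 12.52 mg/L × 314,000 L = 3931 g cyanuric acid.

(b) Hardness to add: (257 − 169) = 88 mg/L as CaCO₃ × 694,000 L = 61,070 g as CaCO₃.
(b) Moles of Ca²⁺ (1 mol Ca²⁺ ≡ 1 mol CaCO₃): 61,070 / 100.1 g/mol = 610.1 mol.
(b) Mass of CaCl₂: 610.1 × 111 = 67,720 g.

(a) 3.93 kg; (b) 67.7 kg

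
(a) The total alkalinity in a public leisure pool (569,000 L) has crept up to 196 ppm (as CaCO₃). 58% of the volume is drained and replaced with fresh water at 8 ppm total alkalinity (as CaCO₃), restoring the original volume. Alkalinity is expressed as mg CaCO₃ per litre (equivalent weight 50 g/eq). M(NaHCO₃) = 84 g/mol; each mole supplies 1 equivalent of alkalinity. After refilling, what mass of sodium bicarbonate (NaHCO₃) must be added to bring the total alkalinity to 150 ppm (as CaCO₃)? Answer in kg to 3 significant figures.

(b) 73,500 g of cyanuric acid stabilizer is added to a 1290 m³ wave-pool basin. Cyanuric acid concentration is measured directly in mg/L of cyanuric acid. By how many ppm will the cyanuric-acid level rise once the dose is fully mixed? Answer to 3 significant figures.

(a) 60.3 kg; (b) 57.0 ppm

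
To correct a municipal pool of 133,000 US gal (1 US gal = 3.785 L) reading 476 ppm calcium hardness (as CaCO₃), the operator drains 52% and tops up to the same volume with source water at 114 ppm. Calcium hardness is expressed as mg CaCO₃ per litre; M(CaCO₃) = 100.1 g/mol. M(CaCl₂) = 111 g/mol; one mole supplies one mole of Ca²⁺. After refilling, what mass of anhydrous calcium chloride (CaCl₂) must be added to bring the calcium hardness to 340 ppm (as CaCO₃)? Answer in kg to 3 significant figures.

Volume: 133,000 US gal × 3.785 L/gal = 503,405 L.
After draining 52% and refilling: 476 × 0.48 + 114 × 0.52 = 287.76 ppm.
Deficit to target: 340 − 287.76 = 52.24 mg/L.
As CaCO₃: 52.24 mg/L × 503,405 L = 26,300 g; ÷ 100.1 = 262.7 mol Ca²⁺.
Mass: 262.7 × 111 = 29,160 g.

29.2 kg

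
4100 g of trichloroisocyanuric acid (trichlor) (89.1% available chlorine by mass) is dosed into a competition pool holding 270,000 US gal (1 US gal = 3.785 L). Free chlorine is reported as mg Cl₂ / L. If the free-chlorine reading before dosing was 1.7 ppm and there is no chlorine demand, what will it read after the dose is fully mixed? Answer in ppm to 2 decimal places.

Volume: 270,000 US gal × 3.785 L/gal = 1,021,950 L.
Available chlorine delivered: 4100 g × 0.891 = 3653 g as Cl₂.
Concentration rise: 3653 g / 1,021,950 L = 3.575 mg/L = 3.57 ppm.
Final FC: 1.7 + 3.57 = 5.27 ppm.

5.27 ppm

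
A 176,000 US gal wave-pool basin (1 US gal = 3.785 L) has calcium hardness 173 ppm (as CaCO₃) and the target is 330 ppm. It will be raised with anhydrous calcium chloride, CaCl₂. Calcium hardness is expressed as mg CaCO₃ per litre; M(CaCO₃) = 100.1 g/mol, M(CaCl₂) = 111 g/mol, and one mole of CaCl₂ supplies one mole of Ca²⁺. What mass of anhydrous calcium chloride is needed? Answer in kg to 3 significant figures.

Volume: 176,000 US gal × 3.785 L/gal = 666,160 L.
Hardness to add: (330 − 173) = 157 mg/L as CaCO₃ × 666,160 L = 104,600 g as CaCO₃.
Moles of Ca²⁺ (1 mol Ca²⁺ ≡ 1 mol CaCO₃): 104,600 / 100.1 g/mol = 1045 mol.
Mass of CaCl₂: 1045 × 111 = 116,000 g.

116 kg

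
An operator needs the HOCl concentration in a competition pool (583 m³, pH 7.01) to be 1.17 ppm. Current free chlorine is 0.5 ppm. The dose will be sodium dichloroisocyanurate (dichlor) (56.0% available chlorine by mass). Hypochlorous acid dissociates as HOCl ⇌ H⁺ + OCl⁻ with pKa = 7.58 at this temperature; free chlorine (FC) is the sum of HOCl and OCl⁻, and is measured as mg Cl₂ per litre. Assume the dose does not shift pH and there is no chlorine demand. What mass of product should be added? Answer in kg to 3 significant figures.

1.03 kg

Volume: 583 m³ = 583,000 L.
[OCl⁻]/[HOCl] = 10^(pH − pKa) = 10^(7.01 − 7.58) = 0.2692; fraction as HOCl = 1/(1 + 0.2692) = 0.7879.
Free chlorine required for 1.17 ppm HOCl: 1.17 / 0.7879 = 1.485 ppm.
FC to add: 1.485 − 0.5 = 0.9849 mg/L as Cl₂.
Cl₂ equivalent: 0.9849 mg/L × 583,000 L = 574.2 g.
Product at 56.0% available Cl: 574.2 / 0.56 = 1025 g.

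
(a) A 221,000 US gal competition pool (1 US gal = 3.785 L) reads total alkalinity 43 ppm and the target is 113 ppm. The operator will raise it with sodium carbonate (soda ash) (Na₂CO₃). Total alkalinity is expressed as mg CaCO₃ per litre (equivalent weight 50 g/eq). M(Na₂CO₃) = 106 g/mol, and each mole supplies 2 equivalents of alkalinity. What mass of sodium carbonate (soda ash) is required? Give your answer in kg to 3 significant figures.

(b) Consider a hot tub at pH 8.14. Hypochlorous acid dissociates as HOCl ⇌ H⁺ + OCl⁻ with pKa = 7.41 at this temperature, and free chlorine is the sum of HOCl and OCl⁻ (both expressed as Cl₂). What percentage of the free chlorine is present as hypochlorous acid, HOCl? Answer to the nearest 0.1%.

(a) 62.1 kg; (b) 15.7%

(a) Volume: 221,000 US gal × 3.785 L/gal = 836,485 L.
(a) Alkalinity to add: (113 − 43) = 70 mg/L as CaCO₃ × 836,485 L = 58,550 g as CaCO₃.
(a) Equivalents: 58,550 g ÷ 50 g/eq = 1171 eq.
(a) Each mole of Na₂CO₃ supplies 2 eq, so 1171 / 2 = 585.5 mol.
(a) Mass: 585.5 mol × 106 g/mol = 62,070 g.

(b) [OCl⁻]/[HOCl] = 10^(pH − pKa) = 10^(8.14 − 7.41) = 10^0.73 = 5.37.
(b) Fraction as HOCl = 1 / (1 + 5.37) = 0.157.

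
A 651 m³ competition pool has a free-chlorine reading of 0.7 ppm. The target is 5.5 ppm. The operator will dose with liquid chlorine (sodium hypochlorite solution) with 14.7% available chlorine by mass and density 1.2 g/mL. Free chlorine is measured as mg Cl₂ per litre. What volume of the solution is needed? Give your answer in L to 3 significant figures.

17.7 L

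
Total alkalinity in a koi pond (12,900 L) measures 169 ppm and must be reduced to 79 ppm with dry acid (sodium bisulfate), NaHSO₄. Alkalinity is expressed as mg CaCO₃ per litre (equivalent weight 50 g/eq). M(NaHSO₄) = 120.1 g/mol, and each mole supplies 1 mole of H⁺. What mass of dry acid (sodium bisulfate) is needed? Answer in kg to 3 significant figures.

2.79 kg

Alkalinity to neutralize: (169 − 79) = 90 mg/L as CaCO₃ × 12,900 L = 1161 g as CaCO₃.
Equivalents of H⁺ required: 1161 ÷ 50 g/eq = 23.22 eq = 23.22 mol NaHSO₄.
Mass of NaHSO₄: 23.22 × 120.1 = 2789 g.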